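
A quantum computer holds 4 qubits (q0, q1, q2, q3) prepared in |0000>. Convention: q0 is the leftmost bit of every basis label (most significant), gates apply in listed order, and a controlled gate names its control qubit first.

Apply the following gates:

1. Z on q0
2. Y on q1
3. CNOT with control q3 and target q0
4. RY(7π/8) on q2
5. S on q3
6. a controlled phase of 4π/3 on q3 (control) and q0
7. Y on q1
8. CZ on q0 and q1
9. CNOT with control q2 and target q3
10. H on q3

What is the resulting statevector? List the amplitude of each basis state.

After the circuit, the state carries amplitude sqrt(2)*sin(pi/16)/2 on |0000>, sqrt(2)*sin(pi/16)/2 on |0001>, sqrt(2)*cos(pi/16)/2 on |0010>, -sqrt(2)*cos(pi/16)/2 on |0011>, and 0 on every other basis state.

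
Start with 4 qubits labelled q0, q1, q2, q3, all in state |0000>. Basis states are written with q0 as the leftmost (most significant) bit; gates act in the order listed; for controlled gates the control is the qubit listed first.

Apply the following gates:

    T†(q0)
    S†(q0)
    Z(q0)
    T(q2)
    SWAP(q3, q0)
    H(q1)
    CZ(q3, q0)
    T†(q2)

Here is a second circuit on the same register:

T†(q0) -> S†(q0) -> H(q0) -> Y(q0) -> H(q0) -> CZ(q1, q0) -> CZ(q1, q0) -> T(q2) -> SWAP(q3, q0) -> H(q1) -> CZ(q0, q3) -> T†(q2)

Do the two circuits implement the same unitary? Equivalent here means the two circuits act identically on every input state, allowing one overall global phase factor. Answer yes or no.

No, they are not equivalent — no single phase factor reconciles the two unitaries.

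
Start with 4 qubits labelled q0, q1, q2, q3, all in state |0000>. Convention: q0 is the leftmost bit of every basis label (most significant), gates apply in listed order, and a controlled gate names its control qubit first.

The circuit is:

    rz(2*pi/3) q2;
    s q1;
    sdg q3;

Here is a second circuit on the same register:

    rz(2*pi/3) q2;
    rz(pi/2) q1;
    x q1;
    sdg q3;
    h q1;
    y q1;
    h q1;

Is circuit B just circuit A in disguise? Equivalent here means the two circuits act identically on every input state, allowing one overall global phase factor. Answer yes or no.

No — the two circuits implement different unitaries, even allowing a global phase.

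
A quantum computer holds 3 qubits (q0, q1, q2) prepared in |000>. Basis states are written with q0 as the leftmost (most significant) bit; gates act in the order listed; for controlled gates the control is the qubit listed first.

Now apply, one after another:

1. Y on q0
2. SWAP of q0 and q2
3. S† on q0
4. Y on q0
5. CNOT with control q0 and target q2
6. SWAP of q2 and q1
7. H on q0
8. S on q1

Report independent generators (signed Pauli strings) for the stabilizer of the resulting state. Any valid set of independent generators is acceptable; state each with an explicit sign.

One valid set of independent stabilizer generators is -XII, +IZI, +IIZ (any independent generating set of the same group is equally correct).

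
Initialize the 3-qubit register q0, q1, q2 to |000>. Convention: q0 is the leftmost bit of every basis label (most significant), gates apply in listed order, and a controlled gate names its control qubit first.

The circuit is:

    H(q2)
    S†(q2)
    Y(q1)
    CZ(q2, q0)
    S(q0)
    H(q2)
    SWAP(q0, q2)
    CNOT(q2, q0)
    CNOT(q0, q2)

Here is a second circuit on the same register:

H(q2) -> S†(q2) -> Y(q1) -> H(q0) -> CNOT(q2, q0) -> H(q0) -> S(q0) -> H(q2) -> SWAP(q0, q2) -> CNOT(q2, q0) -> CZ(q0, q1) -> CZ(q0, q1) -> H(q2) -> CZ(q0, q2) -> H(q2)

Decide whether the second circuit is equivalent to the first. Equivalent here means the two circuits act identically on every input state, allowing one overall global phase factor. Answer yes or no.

Yes — the two circuits implement the same unitary up to a global phase.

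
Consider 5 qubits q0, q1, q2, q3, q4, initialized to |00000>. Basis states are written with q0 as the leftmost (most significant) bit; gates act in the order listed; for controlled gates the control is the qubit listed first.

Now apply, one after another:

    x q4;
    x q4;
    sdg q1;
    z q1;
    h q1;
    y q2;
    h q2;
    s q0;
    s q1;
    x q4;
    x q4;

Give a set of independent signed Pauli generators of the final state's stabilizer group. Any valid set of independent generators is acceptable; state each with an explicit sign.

One valid set of independent stabilizer generators is +IYIII, -IIXII, +ZIIII, +IIIZI, +IIIIZ (any independent generating set of the same group is equally correct).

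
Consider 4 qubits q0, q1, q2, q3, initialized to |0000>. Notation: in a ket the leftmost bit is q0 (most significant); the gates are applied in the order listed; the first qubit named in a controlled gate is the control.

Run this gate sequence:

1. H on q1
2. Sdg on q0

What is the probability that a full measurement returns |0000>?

The probability of measuring |0000> is 1/2.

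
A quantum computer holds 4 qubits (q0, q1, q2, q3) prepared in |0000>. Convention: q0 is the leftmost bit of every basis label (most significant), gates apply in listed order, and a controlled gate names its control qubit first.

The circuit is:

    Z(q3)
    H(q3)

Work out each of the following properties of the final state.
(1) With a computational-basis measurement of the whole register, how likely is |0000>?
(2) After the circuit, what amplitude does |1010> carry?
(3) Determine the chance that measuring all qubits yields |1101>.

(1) The probability of measuring |0000> is 1/2.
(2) The amplitude on |1010> is 0.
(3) Outcome |1101> occurs with probability 0.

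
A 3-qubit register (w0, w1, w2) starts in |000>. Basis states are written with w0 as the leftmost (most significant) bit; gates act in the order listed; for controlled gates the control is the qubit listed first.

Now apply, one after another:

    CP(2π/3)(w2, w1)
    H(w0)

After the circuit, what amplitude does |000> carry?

The final state's coefficient on |000> equals sqrt(2)/2.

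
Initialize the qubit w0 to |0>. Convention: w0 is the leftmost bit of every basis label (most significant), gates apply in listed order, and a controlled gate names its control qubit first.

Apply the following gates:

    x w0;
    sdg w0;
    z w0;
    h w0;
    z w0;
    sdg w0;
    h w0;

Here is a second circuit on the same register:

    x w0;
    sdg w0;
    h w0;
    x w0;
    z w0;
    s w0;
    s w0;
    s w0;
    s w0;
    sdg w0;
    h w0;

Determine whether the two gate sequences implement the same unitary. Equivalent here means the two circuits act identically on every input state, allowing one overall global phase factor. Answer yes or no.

Yes — the two circuits implement the same unitary up to a global phase.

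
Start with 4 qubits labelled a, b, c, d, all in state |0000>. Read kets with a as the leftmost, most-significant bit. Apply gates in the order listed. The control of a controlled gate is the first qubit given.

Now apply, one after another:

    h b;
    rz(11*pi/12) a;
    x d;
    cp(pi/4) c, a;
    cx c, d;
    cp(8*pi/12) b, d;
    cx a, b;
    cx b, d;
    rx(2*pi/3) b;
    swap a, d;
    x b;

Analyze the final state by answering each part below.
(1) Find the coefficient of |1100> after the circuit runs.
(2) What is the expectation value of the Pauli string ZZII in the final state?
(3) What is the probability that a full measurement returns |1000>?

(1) The amplitude on |1100> is -sqrt(2)*exp(13*I*pi/24)/4.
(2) The observable ZZII averages to -1/2.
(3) Outcome |1000> occurs with probability 3/8.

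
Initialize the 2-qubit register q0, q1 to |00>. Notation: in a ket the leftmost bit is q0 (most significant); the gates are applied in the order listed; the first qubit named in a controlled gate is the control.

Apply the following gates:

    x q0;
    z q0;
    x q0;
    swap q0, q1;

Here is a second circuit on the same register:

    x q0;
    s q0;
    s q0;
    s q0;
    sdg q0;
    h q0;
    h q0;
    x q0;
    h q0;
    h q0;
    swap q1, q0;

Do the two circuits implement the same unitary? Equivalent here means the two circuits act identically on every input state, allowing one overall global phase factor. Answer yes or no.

Yes, they are equivalent — the unitaries differ by at most a global phase.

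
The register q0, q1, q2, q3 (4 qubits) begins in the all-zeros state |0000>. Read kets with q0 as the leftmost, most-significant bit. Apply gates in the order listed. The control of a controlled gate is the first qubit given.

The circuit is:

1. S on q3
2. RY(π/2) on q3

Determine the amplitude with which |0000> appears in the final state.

|0000> carries amplitude sqrt(2)/2 in the final state.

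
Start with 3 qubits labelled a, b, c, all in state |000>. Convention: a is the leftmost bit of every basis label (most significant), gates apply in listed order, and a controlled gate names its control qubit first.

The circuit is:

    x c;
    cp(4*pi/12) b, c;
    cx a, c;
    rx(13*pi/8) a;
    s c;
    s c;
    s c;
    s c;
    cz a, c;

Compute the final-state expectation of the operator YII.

The observable YII averages to -sqrt(sqrt(2) + 2)/2. Key observation: the block from step 5 through step 8 cancels to the identity and can be dropped.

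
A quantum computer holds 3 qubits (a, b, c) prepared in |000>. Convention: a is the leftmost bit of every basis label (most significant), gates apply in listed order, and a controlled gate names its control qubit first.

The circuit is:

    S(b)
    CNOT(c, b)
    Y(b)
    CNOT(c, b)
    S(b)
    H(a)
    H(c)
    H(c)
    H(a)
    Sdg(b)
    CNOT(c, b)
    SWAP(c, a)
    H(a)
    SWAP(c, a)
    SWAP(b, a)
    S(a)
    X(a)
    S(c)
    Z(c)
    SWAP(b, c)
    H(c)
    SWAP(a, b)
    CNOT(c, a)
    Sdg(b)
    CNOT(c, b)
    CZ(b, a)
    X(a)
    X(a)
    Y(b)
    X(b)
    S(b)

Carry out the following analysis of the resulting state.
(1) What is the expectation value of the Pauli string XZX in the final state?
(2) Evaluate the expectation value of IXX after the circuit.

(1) In the final state, XZX has expectation 0. Key observation: gates 4-11 undo each other exactly, leaving only the rest of the circuit to track.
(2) In the final state, IXX has expectation -1.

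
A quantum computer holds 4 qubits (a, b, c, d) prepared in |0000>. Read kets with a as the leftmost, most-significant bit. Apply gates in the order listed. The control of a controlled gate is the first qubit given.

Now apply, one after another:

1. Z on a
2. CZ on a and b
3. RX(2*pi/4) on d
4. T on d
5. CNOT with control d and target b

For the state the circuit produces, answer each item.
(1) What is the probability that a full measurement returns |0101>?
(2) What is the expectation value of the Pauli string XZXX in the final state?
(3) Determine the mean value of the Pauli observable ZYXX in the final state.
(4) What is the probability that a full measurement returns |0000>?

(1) The probability of measuring |0101> is 1/2.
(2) The observable XZXX averages to 0.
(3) The expectation value of ZYXX is 0.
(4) A full measurement returns |0000> with probability 1/2.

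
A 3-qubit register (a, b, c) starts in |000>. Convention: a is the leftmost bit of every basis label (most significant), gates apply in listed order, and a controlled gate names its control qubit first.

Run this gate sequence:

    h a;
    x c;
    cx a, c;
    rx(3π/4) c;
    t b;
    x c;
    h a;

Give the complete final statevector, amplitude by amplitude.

The final amplitudes are sqrt(2 - sqrt(2))/4 - I*sqrt(sqrt(2) + 2)/4 on |000>, sqrt(2 - sqrt(2))/4 - I*sqrt(sqrt(2) + 2)/4 on |001>, 0 on |010>, 0 on |011>, sqrt(2 - sqrt(2))/4 + I*sqrt(sqrt(2) + 2)/4 on |100>, -sqrt(2 - sqrt(2))/4 - I*sqrt(sqrt(2) + 2)/4 on |101>, 0 on |110>, 0 on |111>.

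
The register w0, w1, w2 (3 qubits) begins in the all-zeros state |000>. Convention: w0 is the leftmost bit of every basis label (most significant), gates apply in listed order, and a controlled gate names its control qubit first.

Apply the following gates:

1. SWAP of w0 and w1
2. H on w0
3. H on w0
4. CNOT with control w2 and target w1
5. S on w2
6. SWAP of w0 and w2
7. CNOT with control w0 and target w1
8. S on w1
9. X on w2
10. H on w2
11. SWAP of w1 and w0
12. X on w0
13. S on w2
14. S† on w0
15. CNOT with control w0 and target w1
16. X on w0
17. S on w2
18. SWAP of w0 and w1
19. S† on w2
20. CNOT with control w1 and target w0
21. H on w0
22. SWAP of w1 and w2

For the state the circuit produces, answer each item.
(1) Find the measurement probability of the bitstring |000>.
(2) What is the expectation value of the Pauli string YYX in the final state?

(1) The probability of measuring |000> is 1/4. Key observation: gates 2-3 undo each other exactly, leaving only the rest of the circuit to track.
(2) In the final state, YYX has expectation 0.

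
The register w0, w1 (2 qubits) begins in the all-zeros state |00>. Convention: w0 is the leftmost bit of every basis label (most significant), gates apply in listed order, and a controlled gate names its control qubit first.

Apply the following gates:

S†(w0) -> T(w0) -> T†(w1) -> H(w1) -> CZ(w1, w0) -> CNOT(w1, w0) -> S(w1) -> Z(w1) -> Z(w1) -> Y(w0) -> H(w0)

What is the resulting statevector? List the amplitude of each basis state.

The resulting statevector has amplitude I/2 on |00>, 1/2 on |01>, -I/2 on |10>, 1/2 on |11>.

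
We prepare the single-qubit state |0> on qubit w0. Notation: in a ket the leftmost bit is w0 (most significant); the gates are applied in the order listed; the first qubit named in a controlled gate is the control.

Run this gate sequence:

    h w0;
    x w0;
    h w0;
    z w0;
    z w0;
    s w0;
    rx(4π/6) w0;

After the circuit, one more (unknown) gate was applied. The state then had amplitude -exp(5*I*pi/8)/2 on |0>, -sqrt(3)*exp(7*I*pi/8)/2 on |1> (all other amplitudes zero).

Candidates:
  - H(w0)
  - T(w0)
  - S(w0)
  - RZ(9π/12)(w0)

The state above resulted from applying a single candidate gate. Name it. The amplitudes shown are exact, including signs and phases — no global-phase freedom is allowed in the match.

The unique candidate consistent with the amplitudes is RZ(9π/12)(w0). Key observation: the block from step 1 through step 4 cancels to the identity and can be dropped.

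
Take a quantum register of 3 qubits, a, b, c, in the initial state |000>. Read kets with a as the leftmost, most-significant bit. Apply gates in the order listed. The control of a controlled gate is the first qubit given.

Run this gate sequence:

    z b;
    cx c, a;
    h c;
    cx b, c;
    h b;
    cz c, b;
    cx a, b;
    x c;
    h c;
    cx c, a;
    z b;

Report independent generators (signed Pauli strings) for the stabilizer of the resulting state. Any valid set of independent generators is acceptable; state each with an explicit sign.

One valid set of independent stabilizer generators is +XXX, +ZIZ, +IZZ (any independent generating set of the same group is equally correct).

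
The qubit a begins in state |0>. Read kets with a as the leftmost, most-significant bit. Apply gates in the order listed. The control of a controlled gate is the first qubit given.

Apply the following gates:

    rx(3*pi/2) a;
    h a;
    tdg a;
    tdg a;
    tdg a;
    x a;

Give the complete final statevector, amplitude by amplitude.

After the circuit, the state carries amplitude sqrt(2)/2 on |0>, -1/2 - I/2 on |1>.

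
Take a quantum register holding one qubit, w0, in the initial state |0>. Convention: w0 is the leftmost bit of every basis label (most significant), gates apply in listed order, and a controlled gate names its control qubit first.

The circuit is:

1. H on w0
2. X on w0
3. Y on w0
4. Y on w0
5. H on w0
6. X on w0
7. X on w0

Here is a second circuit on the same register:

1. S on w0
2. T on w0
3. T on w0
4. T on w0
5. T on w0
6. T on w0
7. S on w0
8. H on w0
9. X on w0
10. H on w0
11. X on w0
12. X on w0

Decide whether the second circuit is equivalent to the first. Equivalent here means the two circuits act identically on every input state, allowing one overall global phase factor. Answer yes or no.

No: there is an input state on which the two circuits produce genuinely different outputs (not merely differing by a phase).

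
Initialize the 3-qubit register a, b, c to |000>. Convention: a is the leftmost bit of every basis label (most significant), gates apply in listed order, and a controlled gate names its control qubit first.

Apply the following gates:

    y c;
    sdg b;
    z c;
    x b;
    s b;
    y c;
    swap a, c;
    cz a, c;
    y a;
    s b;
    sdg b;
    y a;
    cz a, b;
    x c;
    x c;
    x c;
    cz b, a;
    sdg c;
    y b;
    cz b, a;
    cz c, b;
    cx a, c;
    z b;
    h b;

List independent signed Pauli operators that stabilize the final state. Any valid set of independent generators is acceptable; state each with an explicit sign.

The final state is stabilized by the group generated by +IXI, +ZII, -IIZ; other independent generating sets are equally valid.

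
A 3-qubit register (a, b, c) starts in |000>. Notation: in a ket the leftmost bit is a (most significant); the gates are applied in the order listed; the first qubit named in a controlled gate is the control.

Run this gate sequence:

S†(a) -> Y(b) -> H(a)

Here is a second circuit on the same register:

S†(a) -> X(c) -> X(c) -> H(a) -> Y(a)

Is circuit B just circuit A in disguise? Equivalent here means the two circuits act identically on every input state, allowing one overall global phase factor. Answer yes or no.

No, they are not equivalent — no single phase factor reconciles the two unitaries.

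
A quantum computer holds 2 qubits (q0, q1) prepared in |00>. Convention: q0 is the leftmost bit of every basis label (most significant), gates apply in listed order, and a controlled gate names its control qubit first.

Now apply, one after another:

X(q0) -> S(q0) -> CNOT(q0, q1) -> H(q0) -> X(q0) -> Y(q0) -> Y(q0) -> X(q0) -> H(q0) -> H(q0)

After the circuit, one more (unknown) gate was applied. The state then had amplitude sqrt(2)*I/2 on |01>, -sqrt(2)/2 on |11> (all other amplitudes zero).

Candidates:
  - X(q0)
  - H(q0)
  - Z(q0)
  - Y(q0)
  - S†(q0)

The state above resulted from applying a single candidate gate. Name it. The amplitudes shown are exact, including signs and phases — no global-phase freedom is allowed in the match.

It was S†(q0) that produced the state shown. Key observation: the block from step 4 through step 9 cancels to the identity and can be dropped.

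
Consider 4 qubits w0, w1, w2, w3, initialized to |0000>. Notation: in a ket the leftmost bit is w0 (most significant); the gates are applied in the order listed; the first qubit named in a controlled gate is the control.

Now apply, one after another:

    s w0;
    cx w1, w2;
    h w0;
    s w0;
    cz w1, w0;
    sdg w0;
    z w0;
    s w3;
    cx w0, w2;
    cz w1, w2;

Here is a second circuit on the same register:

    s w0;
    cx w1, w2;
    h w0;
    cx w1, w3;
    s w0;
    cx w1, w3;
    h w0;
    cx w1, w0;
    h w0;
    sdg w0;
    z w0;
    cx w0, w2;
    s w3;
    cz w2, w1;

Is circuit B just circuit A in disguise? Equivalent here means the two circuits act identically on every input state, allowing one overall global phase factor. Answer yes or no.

Yes: on every input state the two circuits agree up to one overall phase factor.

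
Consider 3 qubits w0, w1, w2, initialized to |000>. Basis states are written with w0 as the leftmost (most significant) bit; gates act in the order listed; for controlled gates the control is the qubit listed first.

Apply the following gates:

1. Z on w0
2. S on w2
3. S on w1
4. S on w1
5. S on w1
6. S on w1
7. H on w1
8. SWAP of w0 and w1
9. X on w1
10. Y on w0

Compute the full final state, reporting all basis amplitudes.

The resulting statevector has amplitude -sqrt(2)*I/2 on |010>, sqrt(2)*I/2 on |110>, and 0 on every other basis state.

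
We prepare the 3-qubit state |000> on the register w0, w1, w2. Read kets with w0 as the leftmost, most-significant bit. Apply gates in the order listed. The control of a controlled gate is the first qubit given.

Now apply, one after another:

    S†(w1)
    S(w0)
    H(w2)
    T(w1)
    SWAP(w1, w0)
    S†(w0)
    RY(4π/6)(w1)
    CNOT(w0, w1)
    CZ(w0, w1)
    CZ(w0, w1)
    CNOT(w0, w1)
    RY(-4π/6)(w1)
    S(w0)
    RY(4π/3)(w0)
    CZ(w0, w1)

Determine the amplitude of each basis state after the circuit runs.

After the circuit, the state carries amplitude -sqrt(2)/4 on |000>, -sqrt(2)/4 on |001>, 0 on |010>, 0 on |011>, sqrt(6)/4 on |100>, sqrt(6)/4 on |101>, 0 on |110>, 0 on |111>. Key observation: steps 6-13 multiply out to the identity, so the circuit reduces to the remaining gates.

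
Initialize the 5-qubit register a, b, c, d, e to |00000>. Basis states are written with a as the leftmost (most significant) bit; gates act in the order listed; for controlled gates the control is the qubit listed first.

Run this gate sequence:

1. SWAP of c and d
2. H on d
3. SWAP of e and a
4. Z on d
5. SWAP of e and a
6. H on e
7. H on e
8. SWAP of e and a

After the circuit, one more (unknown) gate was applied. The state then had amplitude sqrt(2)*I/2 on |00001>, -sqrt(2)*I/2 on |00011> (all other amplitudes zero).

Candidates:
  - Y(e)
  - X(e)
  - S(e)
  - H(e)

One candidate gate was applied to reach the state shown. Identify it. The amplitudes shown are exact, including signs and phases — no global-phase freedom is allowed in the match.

It was Y(e) that produced the state shown. Key observation: gates 5-8 undo each other exactly, leaving only the rest of the circuit to track.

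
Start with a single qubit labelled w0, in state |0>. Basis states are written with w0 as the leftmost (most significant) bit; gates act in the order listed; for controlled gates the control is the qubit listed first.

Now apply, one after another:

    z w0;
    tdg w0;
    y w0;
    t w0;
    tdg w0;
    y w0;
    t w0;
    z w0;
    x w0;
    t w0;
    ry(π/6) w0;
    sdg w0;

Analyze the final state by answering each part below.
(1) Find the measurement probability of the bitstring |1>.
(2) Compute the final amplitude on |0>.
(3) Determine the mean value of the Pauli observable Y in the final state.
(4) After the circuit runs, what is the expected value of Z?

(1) The probability of measuring |1> is sqrt(3)/4 + 1/2. Key observation: steps 1-8 multiply out to the identity, so the circuit reduces to the remaining gates.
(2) The amplitude on |0> is (-sqrt(6) + sqrt(2))*exp(I*pi/4)/4.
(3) The observable Y averages to 1/2.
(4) The observable Z averages to -sqrt(3)/2.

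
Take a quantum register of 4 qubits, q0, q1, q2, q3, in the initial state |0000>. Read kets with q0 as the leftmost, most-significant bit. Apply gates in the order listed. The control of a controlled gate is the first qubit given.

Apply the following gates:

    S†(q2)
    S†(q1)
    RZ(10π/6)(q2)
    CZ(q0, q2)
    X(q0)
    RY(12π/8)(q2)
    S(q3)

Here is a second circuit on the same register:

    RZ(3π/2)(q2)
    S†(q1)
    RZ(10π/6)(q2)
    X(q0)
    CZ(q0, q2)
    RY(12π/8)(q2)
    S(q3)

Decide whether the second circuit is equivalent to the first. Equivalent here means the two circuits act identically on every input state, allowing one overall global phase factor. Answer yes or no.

No, they are not equivalent — no single phase factor reconciles the two unitaries.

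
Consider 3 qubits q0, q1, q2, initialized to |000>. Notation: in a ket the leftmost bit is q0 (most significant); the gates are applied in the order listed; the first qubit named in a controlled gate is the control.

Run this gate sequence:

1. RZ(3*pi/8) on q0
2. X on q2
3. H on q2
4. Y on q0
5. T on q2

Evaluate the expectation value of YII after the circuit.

The observable YII averages to 0.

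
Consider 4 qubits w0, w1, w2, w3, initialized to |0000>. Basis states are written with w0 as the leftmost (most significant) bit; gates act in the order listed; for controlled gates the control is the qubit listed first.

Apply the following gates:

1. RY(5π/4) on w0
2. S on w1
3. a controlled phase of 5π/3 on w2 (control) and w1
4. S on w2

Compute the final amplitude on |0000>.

The amplitude on |0000> is -sqrt(2 - sqrt(2))/2.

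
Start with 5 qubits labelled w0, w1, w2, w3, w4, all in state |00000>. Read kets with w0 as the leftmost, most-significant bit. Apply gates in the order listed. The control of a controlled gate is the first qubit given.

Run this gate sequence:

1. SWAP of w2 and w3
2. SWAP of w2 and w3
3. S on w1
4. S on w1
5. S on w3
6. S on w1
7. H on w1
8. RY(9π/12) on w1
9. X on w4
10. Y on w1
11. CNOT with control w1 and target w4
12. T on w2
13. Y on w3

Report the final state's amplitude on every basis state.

The resulting statevector has amplitude sqrt(2)*(sqrt(2 - sqrt(2)) + sqrt(sqrt(2) + 2))/4 on |00011>, sqrt(2)*(-sqrt(2 - sqrt(2)) + sqrt(sqrt(2) + 2))/4 on |01010>, and 0 on every other basis state. Key observation: gates 1-2 undo each other exactly, leaving only the rest of the circuit to track.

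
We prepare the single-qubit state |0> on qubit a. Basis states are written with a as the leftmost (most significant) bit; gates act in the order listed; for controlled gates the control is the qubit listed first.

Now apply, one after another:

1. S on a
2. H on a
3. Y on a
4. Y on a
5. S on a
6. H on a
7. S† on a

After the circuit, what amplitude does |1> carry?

The amplitude on |1> is -1/2 - I/2.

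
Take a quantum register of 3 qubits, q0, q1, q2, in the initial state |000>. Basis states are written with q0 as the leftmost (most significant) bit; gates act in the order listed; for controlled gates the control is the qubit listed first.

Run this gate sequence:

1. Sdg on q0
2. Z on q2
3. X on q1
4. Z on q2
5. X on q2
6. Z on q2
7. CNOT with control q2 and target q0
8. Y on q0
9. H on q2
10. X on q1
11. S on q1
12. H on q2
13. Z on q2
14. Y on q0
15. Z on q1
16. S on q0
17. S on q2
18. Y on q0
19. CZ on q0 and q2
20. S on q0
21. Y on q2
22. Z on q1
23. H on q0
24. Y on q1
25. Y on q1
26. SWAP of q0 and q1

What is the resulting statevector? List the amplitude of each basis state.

After the circuit, the state carries amplitude sqrt(2)/2 on |000>, sqrt(2)/2 on |010>, and 0 on every other basis state.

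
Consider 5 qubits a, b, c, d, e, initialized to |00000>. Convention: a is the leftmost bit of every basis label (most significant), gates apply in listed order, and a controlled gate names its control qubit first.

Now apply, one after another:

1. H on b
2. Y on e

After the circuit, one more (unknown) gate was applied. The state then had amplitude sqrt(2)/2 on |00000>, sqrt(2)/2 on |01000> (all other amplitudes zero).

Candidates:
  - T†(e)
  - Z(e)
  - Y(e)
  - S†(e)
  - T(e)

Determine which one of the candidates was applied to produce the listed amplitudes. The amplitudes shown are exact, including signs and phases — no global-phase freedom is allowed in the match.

It was Y(e) that produced the state shown.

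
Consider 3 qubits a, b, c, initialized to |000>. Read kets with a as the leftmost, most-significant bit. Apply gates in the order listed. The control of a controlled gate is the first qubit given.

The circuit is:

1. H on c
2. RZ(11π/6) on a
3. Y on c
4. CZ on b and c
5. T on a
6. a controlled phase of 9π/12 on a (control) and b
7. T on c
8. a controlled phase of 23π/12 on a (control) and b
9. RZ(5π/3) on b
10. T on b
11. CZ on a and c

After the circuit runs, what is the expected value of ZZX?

In the final state, ZZX has expectation -sqrt(2)/2.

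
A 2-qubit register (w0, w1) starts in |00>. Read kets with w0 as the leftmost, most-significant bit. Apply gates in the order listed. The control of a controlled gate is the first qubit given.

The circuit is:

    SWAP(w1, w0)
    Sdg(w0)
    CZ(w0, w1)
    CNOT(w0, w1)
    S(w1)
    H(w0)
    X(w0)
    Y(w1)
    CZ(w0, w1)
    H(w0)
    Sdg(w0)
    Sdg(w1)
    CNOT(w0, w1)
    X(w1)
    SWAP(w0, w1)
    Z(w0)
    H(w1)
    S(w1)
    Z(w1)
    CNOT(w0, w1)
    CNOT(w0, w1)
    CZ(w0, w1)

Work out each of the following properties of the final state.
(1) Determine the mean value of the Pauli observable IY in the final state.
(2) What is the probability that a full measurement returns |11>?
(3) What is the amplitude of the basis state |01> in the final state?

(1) In the final state, IY has expectation -1.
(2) A full measurement returns |11> with probability 1/2.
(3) |01> carries amplitude 0 in the final state.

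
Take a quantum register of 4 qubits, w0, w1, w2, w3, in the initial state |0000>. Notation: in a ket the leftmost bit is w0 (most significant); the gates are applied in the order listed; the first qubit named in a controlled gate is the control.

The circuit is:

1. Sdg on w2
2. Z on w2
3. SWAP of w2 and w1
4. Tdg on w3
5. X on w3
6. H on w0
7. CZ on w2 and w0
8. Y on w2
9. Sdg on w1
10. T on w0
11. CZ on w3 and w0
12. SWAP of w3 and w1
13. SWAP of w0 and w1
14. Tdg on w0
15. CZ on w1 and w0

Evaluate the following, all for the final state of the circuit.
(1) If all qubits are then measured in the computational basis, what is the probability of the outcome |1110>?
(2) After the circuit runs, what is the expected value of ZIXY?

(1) The probability of measuring |1110> is 1/2.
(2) The expectation value of ZIXY is 0.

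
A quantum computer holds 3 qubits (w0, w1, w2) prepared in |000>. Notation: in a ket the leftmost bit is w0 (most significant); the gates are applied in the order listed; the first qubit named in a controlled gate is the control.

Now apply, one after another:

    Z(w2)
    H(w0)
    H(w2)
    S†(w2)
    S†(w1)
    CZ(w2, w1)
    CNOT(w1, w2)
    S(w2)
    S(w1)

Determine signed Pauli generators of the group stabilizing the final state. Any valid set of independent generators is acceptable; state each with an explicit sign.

The stabilizer group can be generated by +XII, +IIX, +IZI, among other valid generating sets.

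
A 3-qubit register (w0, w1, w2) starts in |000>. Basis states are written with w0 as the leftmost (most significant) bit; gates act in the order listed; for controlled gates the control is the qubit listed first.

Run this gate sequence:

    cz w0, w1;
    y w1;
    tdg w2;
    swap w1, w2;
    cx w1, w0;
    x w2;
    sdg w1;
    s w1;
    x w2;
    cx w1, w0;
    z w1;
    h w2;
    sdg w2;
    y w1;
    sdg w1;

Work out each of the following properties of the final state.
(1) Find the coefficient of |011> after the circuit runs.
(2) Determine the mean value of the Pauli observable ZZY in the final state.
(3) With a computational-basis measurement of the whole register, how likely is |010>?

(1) The final state's coefficient on |011> equals -sqrt(2)/2. Key observation: steps 5-10 multiply out to the identity, so the circuit reduces to the remaining gates.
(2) The observable ZZY averages to -1.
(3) The probability of measuring |010> is 1/2.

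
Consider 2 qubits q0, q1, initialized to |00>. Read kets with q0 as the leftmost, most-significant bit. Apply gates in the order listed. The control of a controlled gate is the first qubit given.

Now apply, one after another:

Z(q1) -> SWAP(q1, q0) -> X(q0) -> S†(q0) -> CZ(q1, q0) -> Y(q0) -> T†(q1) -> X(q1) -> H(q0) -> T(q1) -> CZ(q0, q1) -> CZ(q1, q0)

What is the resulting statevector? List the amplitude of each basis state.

The final amplitudes are 0 on |00>, -sqrt(2)*exp(I*pi/4)/2 on |01>, 0 on |10>, -sqrt(2)*exp(I*pi/4)/2 on |11>.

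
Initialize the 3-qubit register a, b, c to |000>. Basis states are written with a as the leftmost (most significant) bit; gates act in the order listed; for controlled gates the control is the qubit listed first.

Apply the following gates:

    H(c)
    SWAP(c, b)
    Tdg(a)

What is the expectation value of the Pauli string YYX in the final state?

The observable YYX averages to 0.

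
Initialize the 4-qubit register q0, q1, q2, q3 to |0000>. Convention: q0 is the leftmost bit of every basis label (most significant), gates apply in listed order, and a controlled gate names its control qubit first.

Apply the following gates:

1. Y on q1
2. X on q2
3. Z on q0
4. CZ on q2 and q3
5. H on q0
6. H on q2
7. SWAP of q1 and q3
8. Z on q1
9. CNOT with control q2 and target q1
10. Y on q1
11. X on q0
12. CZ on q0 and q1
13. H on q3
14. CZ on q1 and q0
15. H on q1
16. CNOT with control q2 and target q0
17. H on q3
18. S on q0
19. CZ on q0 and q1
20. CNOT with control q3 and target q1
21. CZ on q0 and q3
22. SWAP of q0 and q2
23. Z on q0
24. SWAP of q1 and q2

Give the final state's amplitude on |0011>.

The final state's coefficient on |0011> equals -sqrt(2)/4.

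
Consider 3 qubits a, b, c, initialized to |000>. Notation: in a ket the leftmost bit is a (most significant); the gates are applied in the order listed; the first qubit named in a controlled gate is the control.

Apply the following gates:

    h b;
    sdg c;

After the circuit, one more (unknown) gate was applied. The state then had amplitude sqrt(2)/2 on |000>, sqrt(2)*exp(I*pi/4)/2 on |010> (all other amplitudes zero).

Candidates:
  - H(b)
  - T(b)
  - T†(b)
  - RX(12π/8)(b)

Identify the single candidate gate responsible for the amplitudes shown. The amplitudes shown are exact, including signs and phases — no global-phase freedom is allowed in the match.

The applied gate was T(b).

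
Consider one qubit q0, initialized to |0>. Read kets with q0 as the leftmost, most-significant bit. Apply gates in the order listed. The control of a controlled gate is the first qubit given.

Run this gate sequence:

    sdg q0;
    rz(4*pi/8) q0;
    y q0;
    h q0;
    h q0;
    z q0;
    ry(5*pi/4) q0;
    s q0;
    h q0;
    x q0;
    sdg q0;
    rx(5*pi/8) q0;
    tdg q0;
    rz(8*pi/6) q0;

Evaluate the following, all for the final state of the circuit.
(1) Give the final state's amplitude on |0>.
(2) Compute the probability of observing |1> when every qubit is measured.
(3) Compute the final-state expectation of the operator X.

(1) |0> carries amplitude sqrt(2)*I*sqrt(sqrt(2)/4 + 1/2)*exp(-11*I*pi/12)*cos(5*pi/16)/2 + sqrt(2)*sqrt(1/2 - sqrt(2)/4)*exp(-11*I*pi/12)*sin(5*pi/16)/2 + sqrt(2)*sqrt(1/2 - sqrt(2)/4)*exp(-11*I*pi/12)*cos(5*pi/16)/2 - sqrt(2)*I*sqrt(sqrt(2)/4 + 1/2)*exp(-11*I*pi/12)*sin(5*pi/16)/2 in the final state.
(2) A full measurement returns |1> with probability sqrt(2*sqrt(2) + 4)/8 + 1/2.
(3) The expectation value of X is sqrt(2)*exp(-5*I*pi/12)*sin(5*pi/16)**2/4 - sqrt(2)*exp(5*I*pi/12)*cos(5*pi/16)**2/4 - I*sqrt(1/2 - sqrt(2)/4)*sqrt(sqrt(2)/4 + 1/2)*exp(-5*I*pi/12)*sin(5*pi/16)**2 - I*sqrt(1/2 - sqrt(2)/4)*sqrt(sqrt(2)/4 + 1/2)*exp(-5*I*pi/12)*cos(5*pi/16)**2 + I*sqrt(1/2 - sqrt(2)/4)*sqrt(sqrt(2)/4 + 1/2)*exp(5*I*pi/12)*cos(5*pi/16)**2 + I*sqrt(1/2 - sqrt(2)/4)*sqrt(sqrt(2)/4 + 1/2)*exp(5*I*pi/12)*sin(5*pi/16)**2 - sqrt(2)*exp(-5*I*pi/12)*cos(5*pi/16)**2/4 + sqrt(2)*exp(5*I*pi/12)*sin(5*pi/16)**2/4.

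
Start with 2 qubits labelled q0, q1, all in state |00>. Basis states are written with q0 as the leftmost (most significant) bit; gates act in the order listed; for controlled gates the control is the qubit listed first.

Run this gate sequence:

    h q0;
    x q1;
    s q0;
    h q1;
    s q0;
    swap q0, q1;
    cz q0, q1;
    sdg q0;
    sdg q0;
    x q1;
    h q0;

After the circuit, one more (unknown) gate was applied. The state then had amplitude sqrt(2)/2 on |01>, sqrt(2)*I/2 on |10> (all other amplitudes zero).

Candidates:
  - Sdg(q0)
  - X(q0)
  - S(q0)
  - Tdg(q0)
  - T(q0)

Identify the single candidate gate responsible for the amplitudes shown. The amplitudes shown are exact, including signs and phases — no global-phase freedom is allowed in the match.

It was Sdg(q0) that produced the state shown.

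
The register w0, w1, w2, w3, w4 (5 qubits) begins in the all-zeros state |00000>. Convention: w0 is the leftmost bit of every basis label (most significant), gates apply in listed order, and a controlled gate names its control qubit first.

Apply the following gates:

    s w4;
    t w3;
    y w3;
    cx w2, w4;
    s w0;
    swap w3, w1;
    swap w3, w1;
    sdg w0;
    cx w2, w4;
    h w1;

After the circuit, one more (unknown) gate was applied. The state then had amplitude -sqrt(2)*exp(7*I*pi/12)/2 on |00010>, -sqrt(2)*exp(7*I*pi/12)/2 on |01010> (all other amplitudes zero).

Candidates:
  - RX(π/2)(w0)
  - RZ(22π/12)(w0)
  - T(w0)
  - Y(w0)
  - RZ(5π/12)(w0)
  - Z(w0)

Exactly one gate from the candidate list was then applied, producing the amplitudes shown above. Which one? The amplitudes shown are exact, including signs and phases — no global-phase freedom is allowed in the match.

The unique candidate consistent with the amplitudes is RZ(22π/12)(w0).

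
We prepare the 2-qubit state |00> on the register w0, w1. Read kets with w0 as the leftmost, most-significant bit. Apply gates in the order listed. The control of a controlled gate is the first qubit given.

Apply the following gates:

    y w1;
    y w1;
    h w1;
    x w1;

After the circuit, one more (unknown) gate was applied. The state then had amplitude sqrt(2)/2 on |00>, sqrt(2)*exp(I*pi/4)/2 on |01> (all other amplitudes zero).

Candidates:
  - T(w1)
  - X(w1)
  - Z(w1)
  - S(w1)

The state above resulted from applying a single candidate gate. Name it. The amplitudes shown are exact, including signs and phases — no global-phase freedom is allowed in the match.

The applied gate was T(w1).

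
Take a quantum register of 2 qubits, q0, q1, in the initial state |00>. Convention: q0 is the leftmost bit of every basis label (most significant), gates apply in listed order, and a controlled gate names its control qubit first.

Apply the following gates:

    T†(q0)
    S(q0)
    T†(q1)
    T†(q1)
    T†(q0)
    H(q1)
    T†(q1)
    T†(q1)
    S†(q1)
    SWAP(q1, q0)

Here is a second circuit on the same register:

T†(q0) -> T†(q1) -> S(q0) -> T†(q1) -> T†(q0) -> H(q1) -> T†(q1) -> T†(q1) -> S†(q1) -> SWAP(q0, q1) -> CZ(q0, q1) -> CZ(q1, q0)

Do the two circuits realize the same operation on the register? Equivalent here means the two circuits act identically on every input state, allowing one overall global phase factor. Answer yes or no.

Yes — the two circuits implement the same unitary up to a global phase.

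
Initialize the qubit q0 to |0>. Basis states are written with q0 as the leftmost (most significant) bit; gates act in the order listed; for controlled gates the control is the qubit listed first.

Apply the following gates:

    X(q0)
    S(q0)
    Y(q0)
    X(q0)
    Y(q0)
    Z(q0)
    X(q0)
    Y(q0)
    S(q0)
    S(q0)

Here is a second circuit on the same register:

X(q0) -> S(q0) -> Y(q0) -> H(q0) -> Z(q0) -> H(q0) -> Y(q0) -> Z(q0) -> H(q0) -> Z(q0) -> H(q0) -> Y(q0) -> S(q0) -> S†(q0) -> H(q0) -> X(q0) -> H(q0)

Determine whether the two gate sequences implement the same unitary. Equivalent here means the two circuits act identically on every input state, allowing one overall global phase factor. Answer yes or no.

Yes: on every input state the two circuits agree up to one overall phase factor.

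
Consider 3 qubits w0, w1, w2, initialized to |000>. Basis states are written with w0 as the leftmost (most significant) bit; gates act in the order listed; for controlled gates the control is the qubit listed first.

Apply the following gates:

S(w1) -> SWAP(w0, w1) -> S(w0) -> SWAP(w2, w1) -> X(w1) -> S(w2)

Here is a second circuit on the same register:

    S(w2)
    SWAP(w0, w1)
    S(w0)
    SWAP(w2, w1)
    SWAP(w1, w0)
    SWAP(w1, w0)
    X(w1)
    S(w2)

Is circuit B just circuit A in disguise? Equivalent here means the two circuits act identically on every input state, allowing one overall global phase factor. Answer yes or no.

No, they are not equivalent — no single phase factor reconciles the two unitaries.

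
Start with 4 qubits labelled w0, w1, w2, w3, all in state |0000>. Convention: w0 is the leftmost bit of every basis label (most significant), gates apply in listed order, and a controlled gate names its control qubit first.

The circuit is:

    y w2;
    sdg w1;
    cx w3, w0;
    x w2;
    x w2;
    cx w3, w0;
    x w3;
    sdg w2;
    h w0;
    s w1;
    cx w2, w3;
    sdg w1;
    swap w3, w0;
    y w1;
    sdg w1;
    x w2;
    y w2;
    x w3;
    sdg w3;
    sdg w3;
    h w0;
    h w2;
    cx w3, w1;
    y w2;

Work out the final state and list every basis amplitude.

The resulting statevector has amplitude 0 on |0000>, sqrt(2)/4 on |0001>, 0 on |0010>, sqrt(2)/4 on |0011>, -sqrt(2)/4 on |0100>, 0 on |0101>, -sqrt(2)/4 on |0110>, 0 on |0111>, 0 on |1000>, sqrt(2)/4 on |1001>, 0 on |1010>, sqrt(2)/4 on |1011>, -sqrt(2)/4 on |1100>, 0 on |1101>, -sqrt(2)/4 on |1110>, 0 on |1111>. Key observation: steps 3-6 multiply out to the identity, so the circuit reduces to the remaining gates.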